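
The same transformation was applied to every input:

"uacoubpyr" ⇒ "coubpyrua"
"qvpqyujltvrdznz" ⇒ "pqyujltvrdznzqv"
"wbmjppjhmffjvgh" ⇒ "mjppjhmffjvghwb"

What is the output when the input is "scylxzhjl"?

ylxzhjlsc

The pattern: move the first 2 characters to the end (rotate left by 2).
Applying that to "scylxzhjl" gives "ylxzhjlsc".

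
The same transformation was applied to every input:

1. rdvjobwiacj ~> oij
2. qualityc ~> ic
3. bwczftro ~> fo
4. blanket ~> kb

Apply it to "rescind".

ir

In each case the input is transformed by: move the first 2 characters to the end (rotate left by 2), then keep one character in every 3, starting at position 3 (positions 3rd, 6th, 9th, ...).
For "rescind" the result is "ir".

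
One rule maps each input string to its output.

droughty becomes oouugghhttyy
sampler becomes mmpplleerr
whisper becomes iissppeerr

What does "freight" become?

eeiigghhtt

The pattern: delete the first 2 characters, then double every character.
On "freight": the first step gives "eight", and the second then gives "eeiigghhtt".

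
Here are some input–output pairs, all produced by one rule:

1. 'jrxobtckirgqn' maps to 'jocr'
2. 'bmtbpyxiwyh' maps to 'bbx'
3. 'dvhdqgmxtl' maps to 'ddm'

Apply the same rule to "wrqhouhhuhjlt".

whhh

The pattern: delete the last 3 characters, then keep one character in every 3, starting at position 1 (positions 1st, 4th, 7th, ...).
Working it through for "wrqhouhhuhjlt": intermediate "wrqhouhhuh", final "whhh".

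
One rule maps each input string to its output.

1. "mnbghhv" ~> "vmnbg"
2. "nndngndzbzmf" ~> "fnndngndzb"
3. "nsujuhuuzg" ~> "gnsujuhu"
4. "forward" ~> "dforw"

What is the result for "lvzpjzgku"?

ulvzpjz

What's happening: move the last character to the front, then delete the last 2 characters.
Working it through for "lvzpjzgku": intermediate "ulvzpjzgk", final "ulvzpjz".
(Check on "forward": → "dforwar" → "dforw" ✓)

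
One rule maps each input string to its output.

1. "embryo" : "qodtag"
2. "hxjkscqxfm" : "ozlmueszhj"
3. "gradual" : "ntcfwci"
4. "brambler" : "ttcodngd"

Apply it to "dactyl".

What's happening: swap the first and last characters, then shift every letter 2 places forward in the alphabet (wrapping around).
Applying both steps to "dactyl": "lactyd", then "ncevaf".
(Check on "embryo": → "ombrye" → "qodtag" ✓)

ncevaf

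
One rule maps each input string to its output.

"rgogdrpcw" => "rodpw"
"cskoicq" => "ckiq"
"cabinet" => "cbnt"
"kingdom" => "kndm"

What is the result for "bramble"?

Rule — keep every other character starting from the first (positions 1st, 3rd, 5th, ...).
Applying that to "bramble" gives "babe".

babe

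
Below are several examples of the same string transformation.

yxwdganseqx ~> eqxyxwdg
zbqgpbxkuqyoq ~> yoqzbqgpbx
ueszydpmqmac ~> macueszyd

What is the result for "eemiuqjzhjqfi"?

Rule — move the last 3 characters to the front (rotate right by 3), then delete the last 3 characters.
On "eemiuqjzhjqfi": the first step gives "qfieemiuqjzhj", and the second then gives "qfieemiuqj".

qfieemiuqj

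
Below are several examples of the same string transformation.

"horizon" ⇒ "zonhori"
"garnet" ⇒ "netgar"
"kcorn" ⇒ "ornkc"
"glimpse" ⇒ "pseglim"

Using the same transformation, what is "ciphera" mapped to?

eraciph

In each case the input is transformed by: move the last 3 characters to the front (rotate right by 3).
For "ciphera" the result is "eraciph".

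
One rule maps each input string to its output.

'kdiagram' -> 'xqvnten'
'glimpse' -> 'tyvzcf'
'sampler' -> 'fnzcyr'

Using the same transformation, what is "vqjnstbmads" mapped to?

The pattern: delete the last character, then shift every letter 13 places forward in the alphabet (wrapping around) — i.e. ROT13.
"vqjnstbmads" → "vqjnstbmad" → "idwafgoznq".

idwafgoznq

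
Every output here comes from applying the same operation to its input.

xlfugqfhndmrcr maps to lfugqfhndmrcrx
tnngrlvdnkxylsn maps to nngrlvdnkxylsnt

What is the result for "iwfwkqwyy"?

Each output is the input with this applied: move the first character to the end.
Doing the same to "iwfwkqwyy": "wfwkqwyyi".

wfwkqwyyi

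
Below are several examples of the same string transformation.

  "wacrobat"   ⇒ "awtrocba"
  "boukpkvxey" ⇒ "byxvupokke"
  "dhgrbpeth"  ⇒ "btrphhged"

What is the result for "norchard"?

arronhdc

In each case the input is transformed by: sort the characters into reverse alphabetical order, then move the last character to the front.
"norchard" → "rronhdca" → "arronhdc".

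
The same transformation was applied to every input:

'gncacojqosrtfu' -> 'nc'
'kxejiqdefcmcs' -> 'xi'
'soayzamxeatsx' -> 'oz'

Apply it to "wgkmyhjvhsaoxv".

gy

The rule is to keep one character in every 3, starting at position 2 (positions 2nd, 5th, 8th, ...), then keep only the first 2 characters.
"wgkmyhjvhsaoxv" → "gyvav" → "gy".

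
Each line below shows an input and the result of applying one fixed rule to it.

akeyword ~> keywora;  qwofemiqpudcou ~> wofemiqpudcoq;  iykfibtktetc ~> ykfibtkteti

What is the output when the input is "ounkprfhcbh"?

Rule — delete the last character, then move the first character to the end.
On "ounkprfhcbh": the first step gives "ounkprfhcb", and the second then gives "unkprfhcbo".

unkprfhcbo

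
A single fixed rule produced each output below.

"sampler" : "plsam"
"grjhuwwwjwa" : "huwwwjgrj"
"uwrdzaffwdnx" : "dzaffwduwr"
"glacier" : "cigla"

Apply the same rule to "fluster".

In each case the input is transformed by: delete the last 2 characters, then move the first 3 characters to the end (rotate left by 3).
On "fluster" that produces "stflu".

stflu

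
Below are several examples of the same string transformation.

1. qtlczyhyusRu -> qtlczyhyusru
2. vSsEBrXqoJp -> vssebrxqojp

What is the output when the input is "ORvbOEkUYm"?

orvboekuym

The pattern: convert every letter to lowercase.
Applying that to "ORvbOEkUYm" gives "orvboekuym".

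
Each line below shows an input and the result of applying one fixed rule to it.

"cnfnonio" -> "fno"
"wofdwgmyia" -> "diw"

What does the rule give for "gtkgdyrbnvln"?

dknv

The rule is to sort the characters into alphabetical order, then keep one character in every 3, starting at position 2 (positions 2nd, 5th, 8th, ...).
"gtkgdyrbnvln" → "bdggklnnrtvy" → "dknv".
(Check on "cnfnonio": → "cfinnnoo" → "fno" ✓)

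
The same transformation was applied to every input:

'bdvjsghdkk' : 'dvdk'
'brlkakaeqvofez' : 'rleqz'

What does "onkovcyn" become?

nkn

What's happening: swap each adjacent pair of characters (1↔2, 3↔4, ...), then keep one character in every 3, starting at position 1 (positions 1st, 4th, 7th, ...).
Doing the same to "onkovcyn": "nkn".
(Check on "brlkakaeqvofez": → "rbklkaeavqfoze" → "rleqz" ✓)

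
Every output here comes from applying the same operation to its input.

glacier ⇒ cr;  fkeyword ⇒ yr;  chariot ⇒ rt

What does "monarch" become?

The pattern: move the first character to the end, then keep one character in every 3, starting at position 3 (positions 3rd, 6th, 9th, ...).
For "monarch", step one produces "onarchm"; step two turns that into "ah".
(Check on "glacier": → "lacierg" → "cr" ✓)

ah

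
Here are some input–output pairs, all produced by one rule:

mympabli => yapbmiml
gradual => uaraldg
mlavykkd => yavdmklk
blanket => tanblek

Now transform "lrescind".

The rule is to sort the characters into reverse alphabetical order, then take characters alternately from the front and the back (1st, last, 2nd, 2nd-last, ...).
On "lrescind": the first step gives "srnliedc", and the second then gives "scrdneli".

scrdneli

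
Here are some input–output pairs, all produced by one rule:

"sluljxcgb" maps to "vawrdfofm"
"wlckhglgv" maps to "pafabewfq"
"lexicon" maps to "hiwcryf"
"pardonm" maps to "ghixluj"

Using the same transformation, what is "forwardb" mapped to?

In each case the input is transformed by: shift every letter 6 places backward in the alphabet (wrapping around), then reverse the string.
Starting from "forwardb": after the first operation, "zilqulxv"; after the second, "vxluqliz".

vxluqliz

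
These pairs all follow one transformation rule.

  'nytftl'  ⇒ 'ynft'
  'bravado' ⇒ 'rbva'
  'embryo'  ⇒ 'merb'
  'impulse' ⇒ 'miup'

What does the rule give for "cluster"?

The rule is to swap each adjacent pair of characters (1↔2, 3↔4, ...), then keep only the first 4 characters.
Applying both steps to "cluster": "lcsuetr", then "lcsu".

lcsu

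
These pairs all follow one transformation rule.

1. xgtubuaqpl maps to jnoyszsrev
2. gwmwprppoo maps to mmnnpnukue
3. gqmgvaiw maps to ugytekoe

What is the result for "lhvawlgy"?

The transformation: reverse the string, then shift every letter 2 places backward in the alphabet (wrapping around).
On "lhvawlgy": the first step gives "yglwavhl", and the second then gives "wejuytfj".
(Check on "gwmwprppoo": → "oopprpwmwg" → "mmnnpnukue" ✓)

wejuytfj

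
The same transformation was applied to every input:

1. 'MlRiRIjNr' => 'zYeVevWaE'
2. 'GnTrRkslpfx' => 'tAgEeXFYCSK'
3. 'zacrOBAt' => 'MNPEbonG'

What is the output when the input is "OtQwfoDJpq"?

bGdJSBqwCD

Looking at the pairs, the operation is to flip the case of every letter, then shift every letter 13 places forward in the alphabet (wrapping around) — i.e. ROT13.
For "OtQwfoDJpq" the result is "bGdJSBqwCD".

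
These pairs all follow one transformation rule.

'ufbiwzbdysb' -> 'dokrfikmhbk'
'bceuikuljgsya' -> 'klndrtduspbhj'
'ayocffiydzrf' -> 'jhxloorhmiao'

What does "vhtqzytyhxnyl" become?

eqczihchqgwhu

The transformation: shift every letter 9 places forward in the alphabet (wrapping around).
Applying that to "vhtqzytyhxnyl" gives "eqczihchqgwhu".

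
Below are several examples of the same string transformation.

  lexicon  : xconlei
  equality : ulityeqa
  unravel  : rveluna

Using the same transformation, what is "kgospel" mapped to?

opelkgs

The transformation: move the first 3 characters to the end (rotate left by 3), then swap the first and last characters.
For "kgospel", step one produces "spelkgo"; step two turns that into "opelkgs".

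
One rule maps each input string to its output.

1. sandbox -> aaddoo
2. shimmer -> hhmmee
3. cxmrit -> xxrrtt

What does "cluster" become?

llssee

In each case the input is transformed by: keep every other character starting from the second (positions 2nd, 4th, 6th, ...), then double every character.
For "cluster", step one produces "lse"; step two turns that into "llssee".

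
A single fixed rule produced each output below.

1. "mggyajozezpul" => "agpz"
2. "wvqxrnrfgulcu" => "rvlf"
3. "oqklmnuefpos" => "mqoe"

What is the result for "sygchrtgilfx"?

hyfg

The transformation: keep one character in every 3, starting at position 2 (positions 2nd, 5th, 8th, ...), then swap each adjacent pair of characters (1↔2, 3↔4, ...).
For "sygchrtgilfx", step one produces "yhgf"; step two turns that into "hyfg".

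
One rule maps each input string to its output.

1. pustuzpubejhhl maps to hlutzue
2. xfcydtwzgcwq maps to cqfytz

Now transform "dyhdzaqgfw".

gwyda

Looking at the pairs, the operation is to keep every other character starting from the second (positions 2nd, 4th, 6th, ...), then move the last 2 characters to the front (rotate right by 2).
Starting from "dyhdzaqgfw": after the first operation, "ydagw"; after the second, "gwyda".
(Check on "pustuzpubejhhl": → "utzuehl" → "hlutzue" ✓)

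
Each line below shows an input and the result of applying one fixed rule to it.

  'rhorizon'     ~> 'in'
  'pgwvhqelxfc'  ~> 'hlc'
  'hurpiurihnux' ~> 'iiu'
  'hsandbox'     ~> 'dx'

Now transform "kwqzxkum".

xm

Rule — keep one character in every 3, starting at position 2 (positions 2nd, 5th, 8th, ...), then delete the first character.
Starting from "kwqzxkum": after the first operation, "wxm"; after the second, "xm".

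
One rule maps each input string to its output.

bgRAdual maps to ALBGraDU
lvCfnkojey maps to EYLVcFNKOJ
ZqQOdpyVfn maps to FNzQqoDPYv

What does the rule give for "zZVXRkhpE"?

The pattern: move the last 2 characters to the front (rotate right by 2), then flip the case of every letter.
So "zZVXRkhpE" becomes "PeZzvxrKH".
(Check on "lvCfnkojey": → "eylvCfnkoj" → "EYLVcFNKOJ" ✓)

PeZzvxrKH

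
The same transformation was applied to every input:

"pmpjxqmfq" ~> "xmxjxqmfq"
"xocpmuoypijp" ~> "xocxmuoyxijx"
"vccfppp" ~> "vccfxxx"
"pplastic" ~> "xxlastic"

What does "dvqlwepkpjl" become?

What's happening: replace every "p" with "x".
For "dvqlwepkpjl" the result is "dvqlwexkxjl".

dvqlwexkxjl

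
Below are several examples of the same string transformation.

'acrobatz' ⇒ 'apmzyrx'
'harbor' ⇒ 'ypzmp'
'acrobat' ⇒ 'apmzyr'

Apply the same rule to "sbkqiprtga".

ziognprey

Looking at the pairs, the operation is to shift every letter 2 places backward in the alphabet (wrapping around), then delete the first character.
For "sbkqiprtga", step one produces "qziognprey"; step two turns that into "ziognprey".
(Check on "harbor": → "fypzmp" → "ypzmp" ✓)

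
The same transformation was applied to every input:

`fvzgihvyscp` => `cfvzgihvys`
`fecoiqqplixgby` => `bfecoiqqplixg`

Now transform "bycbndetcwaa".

What's happening: delete the last character, then move the last character to the front.
For "bycbndetcwaa", step one produces "bycbndetcwa"; step two turns that into "abycbndetcw".

abycbndetcw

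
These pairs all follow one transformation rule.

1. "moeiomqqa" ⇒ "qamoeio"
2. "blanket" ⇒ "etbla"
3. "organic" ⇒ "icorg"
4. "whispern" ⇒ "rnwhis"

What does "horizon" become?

onhor

Each output is the input with this applied: move the last 2 characters to the front (rotate right by 2), then delete the last 2 characters.
Starting from "horizon": after the first operation, "onhoriz"; after the second, "onhor".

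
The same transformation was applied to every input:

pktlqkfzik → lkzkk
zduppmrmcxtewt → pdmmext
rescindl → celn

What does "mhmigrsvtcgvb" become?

The transformation: keep every other character starting from the second (positions 2nd, 4th, 6th, ...), then swap each adjacent pair of characters (1↔2, 3↔4, ...).
So "mhmigrsvtcgvb" becomes "ihvrvc".

ihvrvc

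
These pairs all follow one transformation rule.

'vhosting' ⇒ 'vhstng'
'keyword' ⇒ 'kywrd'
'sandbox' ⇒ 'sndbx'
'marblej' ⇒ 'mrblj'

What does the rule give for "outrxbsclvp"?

In each case the input is transformed by: remove every vowel.
"outrxbsclvp" → "trxbsclvp".

trxbsclvp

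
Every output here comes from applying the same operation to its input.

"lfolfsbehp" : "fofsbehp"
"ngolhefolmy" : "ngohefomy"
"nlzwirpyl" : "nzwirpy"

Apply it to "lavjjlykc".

The transformation: remove every "l".
For "lavjjlykc" the result is "avjjykc".

avjjykc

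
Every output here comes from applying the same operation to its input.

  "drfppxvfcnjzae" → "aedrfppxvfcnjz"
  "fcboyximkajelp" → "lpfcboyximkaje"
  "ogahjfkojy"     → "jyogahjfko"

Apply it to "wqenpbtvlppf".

pfwqenpbtvlp

What's happening: move the last 2 characters to the front (rotate right by 2).
Applying that to "wqenpbtvlppf" gives "pfwqenpbtvlp".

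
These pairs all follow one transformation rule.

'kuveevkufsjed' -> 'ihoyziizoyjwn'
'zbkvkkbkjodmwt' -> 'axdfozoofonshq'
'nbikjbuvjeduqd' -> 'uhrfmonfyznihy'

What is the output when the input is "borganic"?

mgfsvker

Looking at the pairs, the operation is to move the last 2 characters to the front (rotate right by 2), then shift every letter 4 places forward in the alphabet (wrapping around).
Starting from "borganic": after the first operation, "icborgan"; after the second, "mgfsvker".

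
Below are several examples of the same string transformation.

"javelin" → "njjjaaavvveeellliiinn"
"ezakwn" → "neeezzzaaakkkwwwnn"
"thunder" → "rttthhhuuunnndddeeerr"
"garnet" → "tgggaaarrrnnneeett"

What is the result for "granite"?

Looking at the pairs, the operation is to repeat every character 3 times, then move the last character to the front.
For "granite" the result is "egggrrraaannniiitttee".

egggrrraaannniiitttee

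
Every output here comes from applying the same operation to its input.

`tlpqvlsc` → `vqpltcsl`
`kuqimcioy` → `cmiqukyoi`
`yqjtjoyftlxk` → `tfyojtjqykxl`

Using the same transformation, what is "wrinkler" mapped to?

knirwrel

In each case the input is transformed by: reverse the string, then move the first 3 characters to the end (rotate left by 3).
Working it through for "wrinkler": intermediate "relknirw", final "knirwrel".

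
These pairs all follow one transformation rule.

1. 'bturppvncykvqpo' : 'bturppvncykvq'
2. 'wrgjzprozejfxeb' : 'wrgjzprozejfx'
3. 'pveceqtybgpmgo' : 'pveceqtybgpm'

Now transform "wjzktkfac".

wjzktkf

Looking at the pairs, the operation is to delete the last 2 characters.
On "wjzktkfac" that produces "wjzktkf".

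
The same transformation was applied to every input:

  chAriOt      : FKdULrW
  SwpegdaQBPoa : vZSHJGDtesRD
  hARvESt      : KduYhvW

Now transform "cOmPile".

FrPsLOH

Each output is the input with this applied: shift every letter 3 places forward in the alphabet (wrapping around), then flip the case of every letter.
"cOmPile" → "fRpSloh" → "FrPsLOH".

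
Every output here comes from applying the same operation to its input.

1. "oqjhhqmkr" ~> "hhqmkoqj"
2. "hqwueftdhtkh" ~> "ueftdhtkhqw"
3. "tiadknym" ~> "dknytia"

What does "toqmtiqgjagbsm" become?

In each case the input is transformed by: delete the last character, then move the first 3 characters to the end (rotate left by 3).
Working it through for "toqmtiqgjagbsm": intermediate "toqmtiqgjagbs", final "mtiqgjagbstoq".
(Check on "oqjhhqmkr": → "oqjhhqmk" → "hhqmkoqj" ✓)

mtiqgjagbstoq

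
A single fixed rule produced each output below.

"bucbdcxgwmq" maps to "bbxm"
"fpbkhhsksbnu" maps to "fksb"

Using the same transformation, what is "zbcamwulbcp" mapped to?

Rule — keep one character in every 3, starting at position 1 (positions 1st, 4th, 7th, ...).
On "zbcamwulbcp" that produces "zauc".

zauc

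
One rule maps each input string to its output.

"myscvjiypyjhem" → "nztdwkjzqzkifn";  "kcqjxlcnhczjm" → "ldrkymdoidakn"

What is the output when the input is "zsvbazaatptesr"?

The transformation: shift every letter 1 place forward in the alphabet (wrapping around).
Applying that to "zsvbazaatptesr" gives "atwcbabbuqufts".

atwcbabbuqufts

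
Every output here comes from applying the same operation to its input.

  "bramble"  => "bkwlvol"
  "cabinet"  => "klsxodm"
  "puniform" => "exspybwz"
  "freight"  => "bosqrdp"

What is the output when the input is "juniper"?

exszobt

The pattern: shift every letter 10 places forward in the alphabet (wrapping around), then move the first character to the end.
Doing the same to "juniper": "exszobt".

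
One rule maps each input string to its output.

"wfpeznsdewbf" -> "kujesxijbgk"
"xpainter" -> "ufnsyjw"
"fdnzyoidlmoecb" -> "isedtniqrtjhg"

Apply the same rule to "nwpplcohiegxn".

What's happening: shift every letter 5 places forward in the alphabet (wrapping around), then delete the first character.
Starting from "nwpplcohiegxn": after the first operation, "sbuuqhtmnjlcs"; after the second, "buuqhtmnjlcs".

buuqhtmnjlcs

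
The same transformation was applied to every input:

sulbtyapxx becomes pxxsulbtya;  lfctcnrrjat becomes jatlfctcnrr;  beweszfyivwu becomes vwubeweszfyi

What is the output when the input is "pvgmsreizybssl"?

sslpvgmsreizyb

The pattern: move the last 3 characters to the front (rotate right by 3).
Applying that to "pvgmsreizybssl" gives "sslpvgmsreizyb".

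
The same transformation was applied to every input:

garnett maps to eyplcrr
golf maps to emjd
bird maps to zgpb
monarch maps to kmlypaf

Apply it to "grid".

epgb

The transformation: shift every letter 2 places backward in the alphabet (wrapping around).
So "grid" becomes "epgb".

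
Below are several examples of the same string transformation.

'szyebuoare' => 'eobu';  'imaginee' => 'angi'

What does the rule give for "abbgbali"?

bagb

What's happening: take characters alternately from the front and the back (1st, last, 2nd, 2nd-last, ...), then keep only the last 4 characters.
Starting from "abbgbali": after the first operation, "aiblbagb"; after the second, "bagb".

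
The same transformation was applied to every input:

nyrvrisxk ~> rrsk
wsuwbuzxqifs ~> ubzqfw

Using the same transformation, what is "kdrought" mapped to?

ruhk

The pattern: move the first character to the end, then keep every other character starting from the second (positions 2nd, 4th, 6th, ...).
"kdrought" → "droughtk" → "ruhk".
(Check on "nyrvrisxk": → "yrvrisxkn" → "rrsk" ✓)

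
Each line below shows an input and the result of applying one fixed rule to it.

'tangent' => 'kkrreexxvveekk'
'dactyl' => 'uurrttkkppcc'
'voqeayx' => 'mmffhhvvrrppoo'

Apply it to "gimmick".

The transformation: shift every letter 9 places backward in the alphabet (wrapping around), then double every character.
For "gimmick", step one produces "xzddztb"; step two turns that into "xxzzddddzzttbb".

xxzzddddzzttbb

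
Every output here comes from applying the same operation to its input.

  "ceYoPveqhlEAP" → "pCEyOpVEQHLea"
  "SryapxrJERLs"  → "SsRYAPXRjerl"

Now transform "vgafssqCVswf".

Rule — flip the case of every letter, then move the last character to the front.
Starting from "vgafssqCVswf": after the first operation, "VGAFSSQcvSWF"; after the second, "FVGAFSSQcvSW".
(Check on "ceYoPveqhlEAP": → "CEyOpVEQHLeap" → "pCEyOpVEQHLea" ✓)

FVGAFSSQcvSW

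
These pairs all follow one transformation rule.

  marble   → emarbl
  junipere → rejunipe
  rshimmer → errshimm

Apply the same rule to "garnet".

The transformation: swap the front and back halves of the string, then move the first 2 characters to the end (rotate left by 2).
Starting from "garnet": after the first operation, "netgar"; after the second, "tgarne".
(Check on "marble": → "blemar" → "emarbl" ✓)

tgarne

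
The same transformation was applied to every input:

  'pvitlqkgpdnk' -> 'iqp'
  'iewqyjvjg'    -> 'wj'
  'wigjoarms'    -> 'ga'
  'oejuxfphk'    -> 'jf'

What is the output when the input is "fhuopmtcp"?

um

The pattern: keep one character in every 3, starting at position 3 (positions 3rd, 6th, 9th, ...), then delete the last character.
Starting from "fhuopmtcp": after the first operation, "ump"; after the second, "um".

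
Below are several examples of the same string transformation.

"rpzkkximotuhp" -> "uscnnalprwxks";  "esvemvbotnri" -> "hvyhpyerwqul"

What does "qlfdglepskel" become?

toigjohsvnho

In each case the input is transformed by: shift every letter 3 places forward in the alphabet (wrapping around).
For "qlfdglepskel" the result is "toigjohsvnho".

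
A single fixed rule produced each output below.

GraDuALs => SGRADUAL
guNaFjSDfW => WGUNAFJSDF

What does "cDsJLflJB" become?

BCDSJLFLJ

The rule is to move the last character to the front, then convert every letter to uppercase.
Applying both steps to "cDsJLflJB": "BcDsJLflJ", then "BCDSJLFLJ".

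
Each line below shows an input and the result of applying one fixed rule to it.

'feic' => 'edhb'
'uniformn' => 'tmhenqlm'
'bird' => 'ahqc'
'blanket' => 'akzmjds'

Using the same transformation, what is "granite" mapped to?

fqzmhsd

Looking at the pairs, the operation is to shift every letter 1 place backward in the alphabet (wrapping around).
Doing the same to "granite": "fqzmhsd".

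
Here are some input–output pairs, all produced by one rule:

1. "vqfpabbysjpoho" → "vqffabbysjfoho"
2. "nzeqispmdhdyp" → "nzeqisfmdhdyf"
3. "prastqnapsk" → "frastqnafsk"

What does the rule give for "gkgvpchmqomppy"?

gkgvfchmqomffy

In each case the input is transformed by: replace every "p" with "f".
Doing the same to "gkgvpchmqomppy": "gkgvfchmqomffy".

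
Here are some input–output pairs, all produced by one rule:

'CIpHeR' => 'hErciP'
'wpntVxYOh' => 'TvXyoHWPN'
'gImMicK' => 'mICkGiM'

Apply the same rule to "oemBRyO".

The rule is to move the first 3 characters to the end (rotate left by 3), then flip the case of every letter.
For "oemBRyO", step one produces "BRyOoem"; step two turns that into "brYoOEM".

brYoOEM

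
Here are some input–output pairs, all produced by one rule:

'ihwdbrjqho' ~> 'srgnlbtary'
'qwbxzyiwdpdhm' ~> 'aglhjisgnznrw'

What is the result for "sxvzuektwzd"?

chfjeoudgjn

Looking at the pairs, the operation is to shift every letter 10 places forward in the alphabet (wrapping around).
So "sxvzuektwzd" becomes "chfjeoudgjn".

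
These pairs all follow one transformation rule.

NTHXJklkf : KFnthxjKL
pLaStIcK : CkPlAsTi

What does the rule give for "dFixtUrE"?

The transformation: flip the case of every letter, then move the last 2 characters to the front (rotate right by 2).
Working it through for "dFixtUrE": intermediate "DfIXTuRe", final "ReDfIXTu".

ReDfIXTu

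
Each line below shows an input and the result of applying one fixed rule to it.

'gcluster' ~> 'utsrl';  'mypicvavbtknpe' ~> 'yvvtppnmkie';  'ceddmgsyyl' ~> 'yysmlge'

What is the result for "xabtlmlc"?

xtmll

Each output is the input with this applied: sort the characters into reverse alphabetical order, then delete the last 3 characters.
Applying both steps to "xabtlmlc": "xtmllcba", then "xtmll".
(Check on "mypicvavbtknpe": → "yvvtppnmkiecba" → "yvvtppnmkie" ✓)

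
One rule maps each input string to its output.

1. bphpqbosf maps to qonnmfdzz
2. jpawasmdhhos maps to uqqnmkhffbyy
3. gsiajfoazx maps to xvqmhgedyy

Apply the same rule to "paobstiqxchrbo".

Each output is the input with this applied: sort the characters into reverse alphabetical order, then shift every letter 2 places backward in the alphabet (wrapping around).
On "paobstiqxchrbo" that produces "vrqponmmgfazzy".

vrqponmmgfazzy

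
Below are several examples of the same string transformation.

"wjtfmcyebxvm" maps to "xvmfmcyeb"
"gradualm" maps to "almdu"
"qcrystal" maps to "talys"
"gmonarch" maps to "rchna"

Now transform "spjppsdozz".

What's happening: delete the first 3 characters, then move the last 3 characters to the front (rotate right by 3).
Working it through for "spjppsdozz": intermediate "ppsdozz", final "ozzppsd".

ozzppsd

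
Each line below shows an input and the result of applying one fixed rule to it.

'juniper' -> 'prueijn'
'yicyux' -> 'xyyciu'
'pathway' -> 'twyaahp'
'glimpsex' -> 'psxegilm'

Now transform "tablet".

lttabe

The transformation: sort the characters into alphabetical order, then move the last 3 characters to the front (rotate right by 3).
Applying both steps to "tablet": "abeltt", then "lttabe".
(Check on "yicyux": → "ciuxyy" → "xyyciu" ✓)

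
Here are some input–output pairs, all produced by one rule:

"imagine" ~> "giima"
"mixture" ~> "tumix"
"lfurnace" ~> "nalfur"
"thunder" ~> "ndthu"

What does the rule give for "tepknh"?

The transformation: delete the last 2 characters, then move the last 2 characters to the front (rotate right by 2).
For "tepknh", step one produces "tepk"; step two turns that into "pkte".

pkte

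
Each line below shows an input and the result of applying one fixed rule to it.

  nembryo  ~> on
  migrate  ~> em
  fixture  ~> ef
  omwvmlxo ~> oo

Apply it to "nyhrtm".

Rule — move the last character to the front, then keep only the first 2 characters.
For "nyhrtm", step one produces "mnyhrt"; step two turns that into "mn".

mn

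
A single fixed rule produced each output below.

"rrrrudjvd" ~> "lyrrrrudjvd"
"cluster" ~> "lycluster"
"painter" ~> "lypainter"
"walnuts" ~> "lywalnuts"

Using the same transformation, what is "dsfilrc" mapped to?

lydsfilrc

What's happening: prepend "ly".
For "dsfilrc" the result is "lydsfilrc".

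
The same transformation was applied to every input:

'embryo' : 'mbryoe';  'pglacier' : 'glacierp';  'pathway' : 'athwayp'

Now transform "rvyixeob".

vyixeobr

In each case the input is transformed by: move the first character to the end.
For "rvyixeob" the result is "vyixeobr".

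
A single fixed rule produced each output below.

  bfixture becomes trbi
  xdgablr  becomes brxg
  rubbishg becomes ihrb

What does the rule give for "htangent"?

gnha

Each output is the input with this applied: keep every other character starting from the first (positions 1st, 3rd, 5th, ...), then swap the front and back halves of the string.
Applying both steps to "htangent": "hagn", then "gnha".
(Check on "rubbishg": → "rbih" → "ihrb" ✓)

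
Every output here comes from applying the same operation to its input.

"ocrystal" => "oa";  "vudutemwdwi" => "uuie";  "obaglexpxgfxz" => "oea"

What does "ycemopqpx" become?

The transformation: sort the characters into reverse alphabetical order, then keep only the vowels.
"ycemopqpx" → "yxqppomec" → "oe".

oe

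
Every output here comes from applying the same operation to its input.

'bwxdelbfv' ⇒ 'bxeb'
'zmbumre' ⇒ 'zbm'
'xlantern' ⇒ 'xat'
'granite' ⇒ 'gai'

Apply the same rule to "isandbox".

Each output is the input with this applied: delete the last 2 characters, then keep every other character starting from the first (positions 1st, 3rd, 5th, ...).
"isandbox" → "iad".

iad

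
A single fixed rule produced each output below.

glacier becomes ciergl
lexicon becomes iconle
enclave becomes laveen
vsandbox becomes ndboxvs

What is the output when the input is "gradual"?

dualgr

In each case the input is transformed by: move the first 2 characters to the end (rotate left by 2), then delete the first character.
Working it through for "gradual": intermediate "adualgr", final "dualgr".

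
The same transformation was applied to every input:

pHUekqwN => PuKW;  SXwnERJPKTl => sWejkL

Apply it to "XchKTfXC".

The transformation: keep every other character starting from the first (positions 1st, 3rd, 5th, ...), then flip the case of every letter.
Starting from "XchKTfXC": after the first operation, "XhTX"; after the second, "xHtx".
(Check on "SXwnERJPKTl": → "SwEJKl" → "sWejkL" ✓)

xHtx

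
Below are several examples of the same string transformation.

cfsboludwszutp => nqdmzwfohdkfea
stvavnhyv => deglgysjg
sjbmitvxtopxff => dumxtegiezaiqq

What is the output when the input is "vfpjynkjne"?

gqaujyvuyp

Each output is the input with this applied: shift every letter 11 places forward in the alphabet (wrapping around).
So "vfpjynkjne" becomes "gqaujyvuyp".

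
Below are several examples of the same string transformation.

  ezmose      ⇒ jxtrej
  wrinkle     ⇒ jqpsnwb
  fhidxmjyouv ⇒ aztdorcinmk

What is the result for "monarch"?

mhwfstr

Looking at the pairs, the operation is to shift every letter 5 places forward in the alphabet (wrapping around), then reverse the string.
"monarch" → "rtsfwhm" → "mhwfstr".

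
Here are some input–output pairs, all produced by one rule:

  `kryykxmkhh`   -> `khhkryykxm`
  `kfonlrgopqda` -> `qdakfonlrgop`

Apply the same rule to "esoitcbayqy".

yqyesoitcba

The rule is to move the last 3 characters to the front (rotate right by 3).
So "esoitcbayqy" becomes "yqyesoitcba".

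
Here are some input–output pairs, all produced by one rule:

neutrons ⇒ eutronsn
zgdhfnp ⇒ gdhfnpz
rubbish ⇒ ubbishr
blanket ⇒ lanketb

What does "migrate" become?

Rule — move the first character to the end.
So "migrate" becomes "igratem".

igratem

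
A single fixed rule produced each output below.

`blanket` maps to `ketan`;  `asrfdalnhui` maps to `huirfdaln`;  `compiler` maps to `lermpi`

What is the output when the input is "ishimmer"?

merhim

Rule — delete the first 2 characters, then move the last 3 characters to the front (rotate right by 3).
On "ishimmer": the first step gives "himmer", and the second then gives "merhim".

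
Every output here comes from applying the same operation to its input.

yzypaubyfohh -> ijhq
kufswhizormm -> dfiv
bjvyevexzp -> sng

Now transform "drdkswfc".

abl

Each output is the input with this applied: keep one character in every 3, starting at position 2 (positions 2nd, 5th, 8th, ...), then shift every letter 9 places forward in the alphabet (wrapping around).
Starting from "drdkswfc": after the first operation, "rsc"; after the second, "abl".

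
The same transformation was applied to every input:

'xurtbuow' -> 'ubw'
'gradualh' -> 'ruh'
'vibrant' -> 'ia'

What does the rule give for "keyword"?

eo

Rule — keep one character in every 3, starting at position 2 (positions 2nd, 5th, 8th, ...).
Doing the same to "keyword": "eo".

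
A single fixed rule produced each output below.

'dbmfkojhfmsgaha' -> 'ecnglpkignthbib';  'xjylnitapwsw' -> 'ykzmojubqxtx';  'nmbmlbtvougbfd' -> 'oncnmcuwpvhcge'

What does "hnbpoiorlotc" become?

In each case the input is transformed by: shift every letter 1 place forward in the alphabet (wrapping around).
Doing the same to "hnbpoiorlotc": "iocqpjpsmpud".

iocqpjpsmpud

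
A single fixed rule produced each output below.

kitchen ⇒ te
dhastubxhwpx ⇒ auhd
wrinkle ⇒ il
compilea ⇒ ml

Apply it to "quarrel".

Looking at the pairs, the operation is to swap the first and last characters, then keep one character in every 3, starting at position 3 (positions 3rd, 6th, 9th, ...).
On "quarrel": the first step gives "luarreq", and the second then gives "ae".

ae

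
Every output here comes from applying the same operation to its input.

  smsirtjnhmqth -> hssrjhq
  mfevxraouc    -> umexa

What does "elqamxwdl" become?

The transformation: keep every other character starting from the first (positions 1st, 3rd, 5th, ...), then move the last character to the front.
Applying that to "elqamxwdl" gives "leqmw".

leqmw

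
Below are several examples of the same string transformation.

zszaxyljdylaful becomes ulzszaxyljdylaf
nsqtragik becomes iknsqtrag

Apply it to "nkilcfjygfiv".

ivnkilcfjygf

Looking at the pairs, the operation is to move the last 2 characters to the front (rotate right by 2).
Doing the same to "nkilcfjygfiv": "ivnkilcfjygf".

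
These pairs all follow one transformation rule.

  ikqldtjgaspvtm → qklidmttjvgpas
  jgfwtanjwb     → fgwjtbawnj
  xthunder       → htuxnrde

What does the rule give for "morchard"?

The rule is to move the first 2 characters to the end (rotate left by 2), then take characters alternately from the front and the back (1st, last, 2nd, 2nd-last, ...).
Applying both steps to "morchard": "rchardmo", then "rocmhdar".

rocmhdar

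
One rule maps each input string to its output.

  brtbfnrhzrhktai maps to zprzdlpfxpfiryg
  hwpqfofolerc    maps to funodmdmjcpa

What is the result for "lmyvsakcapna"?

jkwtqyiaynly

Looking at the pairs, the operation is to shift every letter 2 places backward in the alphabet (wrapping around).
For "lmyvsakcapna" the result is "jkwtqyiaynly".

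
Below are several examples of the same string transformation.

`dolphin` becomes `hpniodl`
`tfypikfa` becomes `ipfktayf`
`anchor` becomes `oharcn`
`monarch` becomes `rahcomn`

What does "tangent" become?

The pattern: move the first 3 characters to the end (rotate left by 3), then swap each adjacent pair of characters (1↔2, 3↔4, ...).
"tangent" → "egtnatn".

egtnatn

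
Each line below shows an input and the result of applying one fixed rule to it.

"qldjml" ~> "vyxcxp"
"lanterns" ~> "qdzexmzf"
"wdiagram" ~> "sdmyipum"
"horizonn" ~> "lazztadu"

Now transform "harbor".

nadtmd

Rule — swap the front and back halves of the string, then shift every letter 12 places forward in the alphabet (wrapping around).
"harbor" → "borhar" → "nadtmd".
(Check on "horizonn": → "zonnhori" → "lazztadu" ✓)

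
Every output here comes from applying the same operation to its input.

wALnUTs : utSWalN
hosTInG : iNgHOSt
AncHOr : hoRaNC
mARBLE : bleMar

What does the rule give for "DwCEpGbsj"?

BSJdWcePg

The pattern: flip the case of every letter, then move the last 3 characters to the front (rotate right by 3).
Applying both steps to "DwCEpGbsj": "dWcePgBSJ", then "BSJdWcePg".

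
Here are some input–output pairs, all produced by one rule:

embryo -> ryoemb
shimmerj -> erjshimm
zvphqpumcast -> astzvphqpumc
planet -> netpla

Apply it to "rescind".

indresc

The transformation: move the last 3 characters to the front (rotate right by 3).
On "rescind" that produces "indresc".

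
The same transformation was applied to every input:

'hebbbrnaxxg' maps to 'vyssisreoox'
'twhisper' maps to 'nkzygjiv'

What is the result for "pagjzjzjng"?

Rule — swap each adjacent pair of characters (1↔2, 3↔4, ...), then shift every letter 9 places backward in the alphabet (wrapping around).
On "pagjzjzjng": the first step gives "apjgjzjzgn", and the second then gives "rgaxaqaqxe".

rgaxaqaqxe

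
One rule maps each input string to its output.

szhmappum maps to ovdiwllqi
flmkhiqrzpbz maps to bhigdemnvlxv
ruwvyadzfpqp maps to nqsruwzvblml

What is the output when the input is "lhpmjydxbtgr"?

hdlifuztxpcn

What's happening: shift every letter 4 places backward in the alphabet (wrapping around).
Applying that to "lhpmjydxbtgr" gives "hdlifuztxpcn".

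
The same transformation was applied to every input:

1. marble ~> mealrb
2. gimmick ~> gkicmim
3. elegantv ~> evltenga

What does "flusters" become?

The rule is to take characters alternately from the front and the back (1st, last, 2nd, 2nd-last, ...).
Doing the same to "flusters": "fslruest".

fslruest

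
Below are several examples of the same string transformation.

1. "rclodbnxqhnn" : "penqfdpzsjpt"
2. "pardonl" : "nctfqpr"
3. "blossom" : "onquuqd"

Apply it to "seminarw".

ygokpctu

The pattern: shift every letter 2 places forward in the alphabet (wrapping around), then swap the first and last characters.
Applying both steps to "seminarw": "ugokpcty", then "ygokpctu".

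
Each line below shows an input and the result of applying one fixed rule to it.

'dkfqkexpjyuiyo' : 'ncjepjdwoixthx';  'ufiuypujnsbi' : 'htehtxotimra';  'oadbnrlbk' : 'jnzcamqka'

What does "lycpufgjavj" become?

ikxbotefizu

In each case the input is transformed by: move the last character to the front, then shift every letter 1 place backward in the alphabet (wrapping around).
On "lycpufgjavj": the first step gives "jlycpufgjav", and the second then gives "ikxbotefizu".
(Check on "dkfqkexpjyuiyo": → "odkfqkexpjyuiy" → "ncjepjdwoixthx" ✓)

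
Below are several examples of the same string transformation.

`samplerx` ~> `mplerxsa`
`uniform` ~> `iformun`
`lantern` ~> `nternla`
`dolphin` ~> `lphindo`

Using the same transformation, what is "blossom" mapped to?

ossombl

In each case the input is transformed by: move the first 2 characters to the end (rotate left by 2).
Doing the same to "blossom": "ossombl".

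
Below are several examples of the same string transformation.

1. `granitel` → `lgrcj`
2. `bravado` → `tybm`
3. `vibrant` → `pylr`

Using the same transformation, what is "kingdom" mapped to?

What's happening: delete the first 3 characters, then shift every letter 2 places backward in the alphabet (wrapping around).
On "kingdom": the first step gives "gdom", and the second then gives "ebmk".

ebmk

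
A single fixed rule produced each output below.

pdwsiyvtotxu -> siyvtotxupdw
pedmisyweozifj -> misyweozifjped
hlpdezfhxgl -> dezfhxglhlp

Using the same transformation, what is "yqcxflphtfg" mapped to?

xflphtfgyqc

Each output is the input with this applied: move the first 3 characters to the end (rotate left by 3).
Applying that to "yqcxflphtfg" gives "xflphtfgyqc".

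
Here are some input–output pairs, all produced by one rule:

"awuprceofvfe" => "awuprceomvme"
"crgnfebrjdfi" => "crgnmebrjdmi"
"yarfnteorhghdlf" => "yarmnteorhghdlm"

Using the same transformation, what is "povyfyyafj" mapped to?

Rule — replace every "f" with "m".
For "povyfyyafj" the result is "povymyyamj".

povymyyamj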